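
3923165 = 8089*485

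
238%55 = 18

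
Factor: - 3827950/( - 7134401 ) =2^1*5^2 * 7^1*263^ ( - 1)* 10937^1*27127^( -1)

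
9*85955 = 773595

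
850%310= 230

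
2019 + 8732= 10751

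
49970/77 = 648 + 74/77 = 648.96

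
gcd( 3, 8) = 1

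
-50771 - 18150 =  - 68921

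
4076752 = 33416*122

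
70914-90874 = - 19960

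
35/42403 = 35/42403 = 0.00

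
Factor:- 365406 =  -2^1*3^1 *60901^1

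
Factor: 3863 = 3863^1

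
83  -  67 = 16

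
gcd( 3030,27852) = 6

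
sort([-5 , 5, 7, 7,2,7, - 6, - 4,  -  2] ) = [ - 6 , - 5, -4 , - 2 , 2, 5, 7, 7,7]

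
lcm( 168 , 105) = 840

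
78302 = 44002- - 34300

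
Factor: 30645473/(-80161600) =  - 2^( - 6)*5^( - 2)*73^1*50101^( - 1)*419801^1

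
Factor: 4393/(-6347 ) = -11^( - 1)*23^1*191^1*577^( - 1)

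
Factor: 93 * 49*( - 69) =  - 3^2*7^2 * 23^1*31^1 = - 314433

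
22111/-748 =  -22111/748 = -  29.56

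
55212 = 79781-24569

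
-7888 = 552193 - 560081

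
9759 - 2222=7537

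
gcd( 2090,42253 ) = 1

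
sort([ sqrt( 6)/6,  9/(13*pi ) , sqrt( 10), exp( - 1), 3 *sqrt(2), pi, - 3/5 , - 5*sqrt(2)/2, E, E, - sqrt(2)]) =[ - 5*sqrt(2 ) /2, - sqrt (2 ), - 3/5 , 9/(13*pi), exp(  -  1),sqrt( 6)/6, E,  E,  pi, sqrt(10 ),3 * sqrt( 2)]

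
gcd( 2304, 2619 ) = 9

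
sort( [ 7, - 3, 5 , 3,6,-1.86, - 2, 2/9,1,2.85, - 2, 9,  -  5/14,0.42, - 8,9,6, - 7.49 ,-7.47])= [ - 8, - 7.49 , - 7.47, - 3, - 2, - 2, - 1.86 , - 5/14,2/9, 0.42,  1,2.85, 3, 5, 6,6, 7,9,9]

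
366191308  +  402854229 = 769045537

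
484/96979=484/96979 = 0.00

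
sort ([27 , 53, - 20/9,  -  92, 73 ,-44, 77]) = [ - 92,-44,-20/9,  27,53,73,77]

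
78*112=8736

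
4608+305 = 4913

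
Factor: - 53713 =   -  11^1*19^1 * 257^1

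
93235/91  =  93235/91 = 1024.56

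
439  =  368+71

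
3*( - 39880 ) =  - 119640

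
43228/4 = 10807 = 10807.00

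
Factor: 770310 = 2^1*3^5*5^1*317^1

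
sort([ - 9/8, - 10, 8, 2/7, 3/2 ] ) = [-10, - 9/8,2/7 , 3/2,8 ] 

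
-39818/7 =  - 5689 + 5/7 = - 5688.29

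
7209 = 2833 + 4376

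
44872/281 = 44872/281 = 159.69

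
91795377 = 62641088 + 29154289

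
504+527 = 1031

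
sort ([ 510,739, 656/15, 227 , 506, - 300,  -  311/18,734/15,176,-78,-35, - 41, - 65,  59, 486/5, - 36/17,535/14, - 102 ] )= [ - 300, - 102, - 78,  -  65, - 41, - 35,-311/18,-36/17  ,  535/14,656/15 , 734/15,59,486/5,176,227,506,510,739 ] 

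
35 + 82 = 117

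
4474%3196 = 1278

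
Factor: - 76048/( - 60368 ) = 7^( - 1)*11^( - 1)*97^1 = 97/77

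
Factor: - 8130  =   - 2^1 * 3^1*5^1*271^1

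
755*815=615325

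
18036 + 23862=41898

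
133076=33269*4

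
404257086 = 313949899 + 90307187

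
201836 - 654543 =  - 452707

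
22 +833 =855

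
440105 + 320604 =760709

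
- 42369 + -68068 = - 110437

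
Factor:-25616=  - 2^4*1601^1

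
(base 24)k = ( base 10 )20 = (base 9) 22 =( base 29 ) K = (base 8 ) 24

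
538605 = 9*59845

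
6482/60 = 108 + 1/30 = 108.03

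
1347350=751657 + 595693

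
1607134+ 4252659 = 5859793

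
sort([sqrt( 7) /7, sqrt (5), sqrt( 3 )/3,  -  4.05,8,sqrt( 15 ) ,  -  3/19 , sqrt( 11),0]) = [ - 4.05, - 3/19, 0,  sqrt(7)/7,sqrt( 3 )/3, sqrt( 5 ), sqrt( 11), sqrt(15 ),  8 ] 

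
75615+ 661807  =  737422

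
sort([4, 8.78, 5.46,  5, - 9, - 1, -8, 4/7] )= [- 9,- 8,-1, 4/7 , 4,5,5.46, 8.78]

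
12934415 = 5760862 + 7173553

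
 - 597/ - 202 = 597/202= 2.96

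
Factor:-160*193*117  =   - 3612960 = -  2^5*3^2*5^1*13^1*193^1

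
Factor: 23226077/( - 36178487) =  -7^1*3318011^1*36178487^(  -  1)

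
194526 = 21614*9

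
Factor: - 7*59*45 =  - 18585 = - 3^2*5^1*7^1 *59^1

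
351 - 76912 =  - 76561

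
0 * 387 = 0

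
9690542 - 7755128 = 1935414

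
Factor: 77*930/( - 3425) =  - 2^1 * 3^1*5^( - 1) * 7^1  *11^1*31^1*137^( - 1) = - 14322/685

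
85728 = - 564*(  -  152)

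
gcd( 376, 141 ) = 47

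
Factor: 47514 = 2^1 * 3^1 * 7919^1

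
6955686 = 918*7577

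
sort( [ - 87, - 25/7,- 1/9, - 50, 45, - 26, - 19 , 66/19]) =[ - 87, - 50, - 26, - 19, - 25/7, - 1/9,66/19,45 ] 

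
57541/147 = 391+64/147  =  391.44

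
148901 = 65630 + 83271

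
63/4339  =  63/4339 = 0.01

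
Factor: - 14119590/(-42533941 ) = 2^1*3^1*5^1*470653^1*42533941^( - 1 ) 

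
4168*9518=39671024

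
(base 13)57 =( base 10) 72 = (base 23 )33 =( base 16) 48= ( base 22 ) 36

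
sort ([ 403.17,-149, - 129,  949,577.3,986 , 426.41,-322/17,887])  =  [ - 149, - 129,  -  322/17, 403.17,426.41, 577.3, 887, 949, 986 ]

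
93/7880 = 93/7880 = 0.01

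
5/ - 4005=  - 1 + 800/801=- 0.00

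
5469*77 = 421113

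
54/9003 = 18/3001= 0.01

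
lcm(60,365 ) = 4380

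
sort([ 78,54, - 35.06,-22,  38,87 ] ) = [ - 35.06,-22,38,54, 78,87 ] 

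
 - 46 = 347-393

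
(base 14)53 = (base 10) 73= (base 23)34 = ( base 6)201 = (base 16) 49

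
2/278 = 1/139 = 0.01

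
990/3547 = 990/3547= 0.28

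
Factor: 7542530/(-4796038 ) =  - 5^1 * 13^(-1)*127^1*5939^1*184463^ ( - 1) = -  3771265/2398019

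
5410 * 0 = 0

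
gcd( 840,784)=56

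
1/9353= 1/9353 = 0.00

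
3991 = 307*13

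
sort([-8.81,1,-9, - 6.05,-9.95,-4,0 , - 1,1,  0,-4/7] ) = [ - 9.95, - 9,-8.81, - 6.05,-4,  -  1,  -  4/7,0,0, 1,  1 ]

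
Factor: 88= 2^3  *  11^1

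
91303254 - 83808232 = 7495022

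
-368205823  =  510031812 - 878237635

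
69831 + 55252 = 125083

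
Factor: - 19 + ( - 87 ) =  - 2^1*53^1=   - 106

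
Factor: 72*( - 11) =- 2^3*3^2*11^1 = - 792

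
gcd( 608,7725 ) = 1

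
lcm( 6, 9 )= 18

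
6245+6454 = 12699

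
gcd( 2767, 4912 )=1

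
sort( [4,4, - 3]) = [-3,4 , 4] 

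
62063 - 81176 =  - 19113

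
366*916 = 335256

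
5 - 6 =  - 1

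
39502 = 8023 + 31479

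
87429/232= 87429/232=376.85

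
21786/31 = 702 + 24/31= 702.77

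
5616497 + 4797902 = 10414399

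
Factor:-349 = -349^1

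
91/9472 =91/9472 = 0.01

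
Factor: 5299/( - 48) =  - 2^( - 4)*3^( - 1)*7^1*757^1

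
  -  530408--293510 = -236898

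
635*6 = 3810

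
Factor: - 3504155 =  - 5^1*700831^1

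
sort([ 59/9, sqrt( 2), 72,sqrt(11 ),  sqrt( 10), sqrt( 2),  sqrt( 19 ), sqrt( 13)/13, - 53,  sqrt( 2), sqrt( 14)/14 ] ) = [ - 53,sqrt(14)/14,sqrt( 13) /13, sqrt( 2), sqrt( 2 ),sqrt( 2 )  ,  sqrt (10),sqrt( 11 ), sqrt( 19),59/9,72]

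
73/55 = 1 + 18/55 = 1.33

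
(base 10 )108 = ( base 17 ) 66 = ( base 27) 40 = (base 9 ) 130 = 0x6C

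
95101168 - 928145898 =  - 833044730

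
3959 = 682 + 3277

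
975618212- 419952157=555666055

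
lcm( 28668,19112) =57336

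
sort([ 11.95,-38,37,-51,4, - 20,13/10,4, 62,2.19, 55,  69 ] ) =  [ - 51, - 38,-20, 13/10,2.19, 4,4, 11.95,37,55 , 62, 69 ]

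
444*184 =81696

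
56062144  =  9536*5879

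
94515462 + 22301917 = 116817379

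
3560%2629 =931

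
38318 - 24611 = 13707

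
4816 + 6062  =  10878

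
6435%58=55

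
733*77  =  56441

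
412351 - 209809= 202542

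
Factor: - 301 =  - 7^1*43^1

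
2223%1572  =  651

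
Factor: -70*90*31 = -2^2*3^2*5^2*7^1*31^1 = - 195300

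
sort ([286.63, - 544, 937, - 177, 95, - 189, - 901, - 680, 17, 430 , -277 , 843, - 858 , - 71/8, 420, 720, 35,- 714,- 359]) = [ - 901, - 858, - 714, - 680, - 544, -359,-277, - 189,-177,- 71/8,17,35, 95,286.63,420 , 430, 720,  843,937]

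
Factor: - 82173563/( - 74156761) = 7^( - 1)*17^1*23^(- 1)*317^(-1 )*1453^ ( - 1) *4833739^1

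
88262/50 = 1765 + 6/25 = 1765.24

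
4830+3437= 8267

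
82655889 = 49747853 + 32908036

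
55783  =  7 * 7969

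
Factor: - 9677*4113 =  - 3^2*457^1*9677^1  =  - 39801501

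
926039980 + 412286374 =1338326354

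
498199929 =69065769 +429134160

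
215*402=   86430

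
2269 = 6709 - 4440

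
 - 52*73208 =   -  3806816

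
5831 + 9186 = 15017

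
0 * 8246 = 0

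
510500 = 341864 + 168636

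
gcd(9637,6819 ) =1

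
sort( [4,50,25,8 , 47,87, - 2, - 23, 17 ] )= [ - 23, - 2,4,8,17, 25, 47 , 50, 87]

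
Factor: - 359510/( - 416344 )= 179755/208172 = 2^ ( - 2 )*5^1*71^( - 1 )*733^( - 1)*35951^1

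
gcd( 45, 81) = 9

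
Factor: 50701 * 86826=4402165026   =  2^1 * 3^1*7^1 * 29^1 * 499^1* 7243^1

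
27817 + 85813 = 113630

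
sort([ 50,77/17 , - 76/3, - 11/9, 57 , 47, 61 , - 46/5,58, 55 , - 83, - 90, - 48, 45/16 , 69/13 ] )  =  [-90, -83,- 48, - 76/3, - 46/5, -11/9 , 45/16,77/17 , 69/13,47, 50,55,57,58,61 ] 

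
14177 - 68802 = - 54625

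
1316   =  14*94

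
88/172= 22/43 =0.51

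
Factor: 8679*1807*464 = 2^4*3^1*11^1*13^1 * 29^1*139^1*263^1=7276890192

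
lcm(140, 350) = 700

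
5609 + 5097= 10706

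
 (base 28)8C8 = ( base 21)F01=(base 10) 6616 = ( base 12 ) 39b4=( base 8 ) 14730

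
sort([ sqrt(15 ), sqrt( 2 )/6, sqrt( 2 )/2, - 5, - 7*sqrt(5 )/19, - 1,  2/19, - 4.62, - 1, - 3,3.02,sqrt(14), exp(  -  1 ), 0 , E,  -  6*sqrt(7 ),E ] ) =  [ -6*sqrt( 7), - 5, - 4.62, - 3, - 1 , - 1,-7*sqrt( 5) /19,0,2/19 , sqrt(2 ) /6,exp( -1),sqrt(2)/2,E , E,3.02,sqrt(14),sqrt( 15 )]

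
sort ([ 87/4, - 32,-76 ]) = [ - 76,- 32, 87/4]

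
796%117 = 94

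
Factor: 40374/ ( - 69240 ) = -2^ ( - 2 )*3^1*5^(  -  1 ) * 577^( - 1)*2243^1 = - 6729/11540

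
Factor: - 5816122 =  - 2^1*13^1*223697^1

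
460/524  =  115/131 = 0.88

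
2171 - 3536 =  - 1365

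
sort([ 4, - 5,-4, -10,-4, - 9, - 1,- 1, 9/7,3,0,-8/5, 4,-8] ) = [ - 10, - 9,-8, - 5,  -  4,  -  4,-8/5, - 1, - 1,0 , 9/7, 3, 4,4 ] 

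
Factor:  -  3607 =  - 3607^1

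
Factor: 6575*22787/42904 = 2^(-3)*5^2* 31^( - 1)*173^( - 1) * 263^1 * 22787^1 =149824525/42904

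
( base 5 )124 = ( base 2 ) 100111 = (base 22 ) 1H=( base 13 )30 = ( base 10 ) 39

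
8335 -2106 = 6229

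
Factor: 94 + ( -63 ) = 31 = 31^1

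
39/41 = 39/41 = 0.95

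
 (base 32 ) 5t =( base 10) 189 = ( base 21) 90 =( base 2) 10111101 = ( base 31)63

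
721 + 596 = 1317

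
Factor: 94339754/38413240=2^( - 2)*5^( - 1)*197^1 *239441^1*960331^ ( - 1 ) = 47169877/19206620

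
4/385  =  4/385 =0.01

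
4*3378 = 13512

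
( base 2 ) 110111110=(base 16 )1be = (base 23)j9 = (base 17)194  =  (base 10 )446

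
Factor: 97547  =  97547^1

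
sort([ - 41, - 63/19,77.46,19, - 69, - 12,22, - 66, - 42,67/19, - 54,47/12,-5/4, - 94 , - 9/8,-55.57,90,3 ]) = [-94,  -  69, - 66, - 55.57, - 54,-42, - 41, - 12 , - 63/19,- 5/4, - 9/8,3, 67/19,47/12,  19, 22, 77.46,90 ]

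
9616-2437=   7179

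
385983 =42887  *9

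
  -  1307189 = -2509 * 521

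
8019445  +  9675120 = 17694565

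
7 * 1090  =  7630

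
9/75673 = 9/75673 = 0.00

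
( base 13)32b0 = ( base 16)1BA0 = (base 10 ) 7072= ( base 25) B7M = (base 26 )AC0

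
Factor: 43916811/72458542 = 2^( - 1)*3^1*13^( - 1)*79^1 * 185303^1*2786867^ ( - 1)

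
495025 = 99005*5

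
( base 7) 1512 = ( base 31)j8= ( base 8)1125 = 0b1001010101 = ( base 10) 597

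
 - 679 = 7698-8377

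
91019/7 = 91019/7 = 13002.71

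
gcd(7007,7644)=637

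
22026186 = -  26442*( - 833 ) 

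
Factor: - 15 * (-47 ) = 705 = 3^1*5^1*47^1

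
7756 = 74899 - 67143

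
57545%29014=28531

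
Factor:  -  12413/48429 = - 3^( - 2)*5381^( - 1) * 12413^1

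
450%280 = 170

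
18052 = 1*18052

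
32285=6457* 5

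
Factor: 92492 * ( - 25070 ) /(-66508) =579693610/16627 = 2^1*5^1 * 13^(  -  1)*19^1*23^1*109^1*1217^1*1279^ (- 1 ) 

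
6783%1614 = 327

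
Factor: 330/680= 33/68 = 2^(  -  2) * 3^1*11^1*17^( - 1 ) 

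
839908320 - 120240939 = 719667381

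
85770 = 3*28590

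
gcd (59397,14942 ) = 1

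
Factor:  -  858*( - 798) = 684684 = 2^2* 3^2*7^1*11^1*13^1 * 19^1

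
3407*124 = 422468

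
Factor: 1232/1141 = 2^4*11^1*163^( - 1 ) = 176/163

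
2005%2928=2005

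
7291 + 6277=13568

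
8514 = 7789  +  725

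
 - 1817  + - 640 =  - 2457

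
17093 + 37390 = 54483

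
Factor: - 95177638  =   - 2^1*47588819^1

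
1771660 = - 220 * ( - 8053 ) 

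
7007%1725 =107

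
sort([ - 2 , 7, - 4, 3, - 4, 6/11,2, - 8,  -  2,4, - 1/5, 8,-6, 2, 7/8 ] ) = [ -8,- 6,- 4,-4,-2, - 2 , - 1/5, 6/11, 7/8, 2, 2,3, 4, 7, 8]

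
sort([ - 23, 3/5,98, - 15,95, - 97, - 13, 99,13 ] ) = [ - 97,  -  23, - 15, - 13,  3/5,13,95,98,99] 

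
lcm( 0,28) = 0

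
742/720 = 371/360= 1.03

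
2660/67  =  39 + 47/67 = 39.70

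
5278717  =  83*63599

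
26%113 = 26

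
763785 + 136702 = 900487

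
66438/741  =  22146/247 =89.66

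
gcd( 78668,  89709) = 1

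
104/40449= 104/40449 = 0.00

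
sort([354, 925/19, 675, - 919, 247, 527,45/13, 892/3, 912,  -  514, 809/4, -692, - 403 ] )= [ - 919, - 692 , -514,  -  403  ,  45/13, 925/19, 809/4, 247, 892/3 , 354, 527 , 675, 912] 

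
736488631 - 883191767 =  - 146703136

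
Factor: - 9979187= - 17^1*131^1 *4481^1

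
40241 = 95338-55097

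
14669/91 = 161  +  18/91 = 161.20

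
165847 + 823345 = 989192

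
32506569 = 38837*837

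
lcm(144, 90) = 720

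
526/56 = 9+11/28=9.39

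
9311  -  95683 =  - 86372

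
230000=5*46000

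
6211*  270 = 1676970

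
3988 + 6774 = 10762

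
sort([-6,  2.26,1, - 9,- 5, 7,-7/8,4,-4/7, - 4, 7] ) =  [ - 9,  -  6, - 5, - 4, - 7/8, - 4/7, 1 , 2.26  ,  4,7,7]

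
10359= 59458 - 49099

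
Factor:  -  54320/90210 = -2^3*3^( - 1)*7^1*31^( - 1) = - 56/93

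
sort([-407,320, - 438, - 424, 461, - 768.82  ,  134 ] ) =[-768.82, - 438,-424, - 407,134,320,461 ]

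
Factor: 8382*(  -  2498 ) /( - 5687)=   1903476/517 = 2^2*3^1 *11^( - 1)*47^( - 1) * 127^1*1249^1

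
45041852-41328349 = 3713503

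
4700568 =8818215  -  4117647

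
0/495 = 0 = 0.00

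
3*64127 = 192381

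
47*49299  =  2317053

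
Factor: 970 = 2^1*5^1*97^1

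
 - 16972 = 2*( - 8486)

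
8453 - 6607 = 1846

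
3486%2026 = 1460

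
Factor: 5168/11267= 272/593  =  2^4*17^1*593^(-1)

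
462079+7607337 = 8069416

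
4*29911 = 119644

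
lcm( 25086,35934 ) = 1329558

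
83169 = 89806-6637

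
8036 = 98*82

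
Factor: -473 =  -  11^1*43^1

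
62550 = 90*695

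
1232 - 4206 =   -  2974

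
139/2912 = 139/2912=0.05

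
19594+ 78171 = 97765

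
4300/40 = 107 + 1/2=107.50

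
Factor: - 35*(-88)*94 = 289520 = 2^4 *5^1 * 7^1*11^1*47^1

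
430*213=91590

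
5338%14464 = 5338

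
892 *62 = 55304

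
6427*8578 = 55130806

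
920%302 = 14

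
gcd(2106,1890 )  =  54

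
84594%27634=1692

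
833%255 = 68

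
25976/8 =3247 = 3247.00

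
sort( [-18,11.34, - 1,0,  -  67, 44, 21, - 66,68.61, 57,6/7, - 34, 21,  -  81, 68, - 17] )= [ - 81, - 67, - 66, - 34,  -  18,-17, - 1,0, 6/7, 11.34,21, 21,44 , 57,68,68.61] 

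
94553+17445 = 111998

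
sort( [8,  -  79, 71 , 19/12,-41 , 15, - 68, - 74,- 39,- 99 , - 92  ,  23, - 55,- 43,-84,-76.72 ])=[ - 99, - 92,-84, - 79 , - 76.72, - 74 , - 68, - 55,-43, - 41, - 39  ,  19/12,8, 15, 23, 71]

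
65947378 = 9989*6602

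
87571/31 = 2824 + 27/31 = 2824.87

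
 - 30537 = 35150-65687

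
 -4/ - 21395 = 4/21395 = 0.00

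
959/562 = 1 + 397/562 = 1.71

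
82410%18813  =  7158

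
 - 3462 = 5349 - 8811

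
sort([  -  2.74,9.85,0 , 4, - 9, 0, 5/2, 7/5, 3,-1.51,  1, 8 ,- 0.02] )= [-9,- 2.74,-1.51, - 0.02,  0, 0, 1, 7/5, 5/2, 3,4,8, 9.85 ]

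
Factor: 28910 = 2^1*5^1*7^2 * 59^1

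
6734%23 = 18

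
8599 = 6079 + 2520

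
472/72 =59/9 =6.56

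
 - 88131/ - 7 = 88131/7 = 12590.14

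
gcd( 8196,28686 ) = 4098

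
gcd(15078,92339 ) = 1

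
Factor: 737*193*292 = 2^2 * 11^1*67^1*73^1*193^1 =41534372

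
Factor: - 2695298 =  - 2^1 * 373^1*3613^1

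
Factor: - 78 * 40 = - 3120 = - 2^4*3^1*5^1*13^1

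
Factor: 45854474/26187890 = 22927237/13093945= 5^( -1)*17^2*19^( - 1 )  *79333^1 * 137831^( - 1)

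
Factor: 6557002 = 2^1*17^1*192853^1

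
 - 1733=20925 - 22658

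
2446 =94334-91888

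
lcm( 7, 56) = 56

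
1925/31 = 62+3/31  =  62.10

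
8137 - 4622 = 3515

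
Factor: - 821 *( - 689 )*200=2^3*5^2*13^1*53^1*821^1 = 113133800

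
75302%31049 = 13204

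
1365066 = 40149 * 34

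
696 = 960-264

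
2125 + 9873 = 11998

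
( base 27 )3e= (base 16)5F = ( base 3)10112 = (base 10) 95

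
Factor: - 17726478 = - 2^1*3^1*7^1 *11^1*17^1*37^1*61^1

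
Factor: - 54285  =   - 3^1* 5^1 * 7^1*11^1 * 47^1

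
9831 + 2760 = 12591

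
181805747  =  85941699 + 95864048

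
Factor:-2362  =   - 2^1*1181^1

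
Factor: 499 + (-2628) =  - 2129^1 = -  2129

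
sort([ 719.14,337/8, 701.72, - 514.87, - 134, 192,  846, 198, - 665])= [ - 665, - 514.87,-134 , 337/8,192, 198  ,  701.72,719.14,  846 ]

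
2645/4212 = 2645/4212 = 0.63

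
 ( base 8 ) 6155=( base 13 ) 15a9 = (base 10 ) 3181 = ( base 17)b02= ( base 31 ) 39j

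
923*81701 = 75410023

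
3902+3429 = 7331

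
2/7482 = 1/3741 = 0.00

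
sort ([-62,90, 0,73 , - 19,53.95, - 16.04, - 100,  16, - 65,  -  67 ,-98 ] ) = [ - 100,-98, -67, - 65, - 62, - 19, - 16.04,0,16, 53.95 , 73,90 ]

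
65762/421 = 156 + 86/421=156.20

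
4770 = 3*1590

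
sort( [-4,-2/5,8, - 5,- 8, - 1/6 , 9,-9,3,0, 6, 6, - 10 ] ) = [ - 10,-9,-8, - 5, - 4, - 2/5, - 1/6,0, 3, 6, 6 , 8,9]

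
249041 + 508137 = 757178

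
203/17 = 11 + 16/17 = 11.94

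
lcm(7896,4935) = 39480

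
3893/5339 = 3893/5339 = 0.73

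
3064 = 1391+1673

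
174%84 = 6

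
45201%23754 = 21447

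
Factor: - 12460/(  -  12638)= 70/71 = 2^1 * 5^1*7^1 * 71^( - 1) 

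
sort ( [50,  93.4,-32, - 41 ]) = [ - 41, - 32,50, 93.4 ]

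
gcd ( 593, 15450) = 1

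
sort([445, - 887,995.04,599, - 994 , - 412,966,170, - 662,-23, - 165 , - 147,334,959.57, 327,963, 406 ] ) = [ - 994,-887, - 662, - 412, - 165, - 147, - 23,170,327,334,406, 445, 599,959.57,963,966,995.04] 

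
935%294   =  53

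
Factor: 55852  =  2^2*13963^1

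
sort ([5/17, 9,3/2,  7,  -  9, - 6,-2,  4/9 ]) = [-9 , - 6, -2 , 5/17,4/9 , 3/2 , 7, 9] 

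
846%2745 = 846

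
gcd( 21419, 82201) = 1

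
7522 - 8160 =-638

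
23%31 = 23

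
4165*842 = 3506930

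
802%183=70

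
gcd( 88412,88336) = 4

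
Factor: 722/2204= 2^( - 1) * 19^1*29^ ( - 1)=19/58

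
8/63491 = 8/63491 = 0.00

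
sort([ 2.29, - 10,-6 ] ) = [ - 10, - 6, 2.29]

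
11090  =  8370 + 2720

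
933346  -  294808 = 638538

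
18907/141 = 134 + 13/141 = 134.09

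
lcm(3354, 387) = 10062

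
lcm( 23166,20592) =185328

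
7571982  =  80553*94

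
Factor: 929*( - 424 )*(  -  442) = 2^4*13^1*17^1*53^1*929^1 = 174102032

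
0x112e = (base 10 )4398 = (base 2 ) 1000100101110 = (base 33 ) 419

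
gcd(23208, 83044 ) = 4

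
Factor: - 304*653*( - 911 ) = 2^4*19^1*653^1*911^1 = 180844432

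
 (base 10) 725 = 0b1011010101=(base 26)11N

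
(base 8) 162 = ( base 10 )114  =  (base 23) 4m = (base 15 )79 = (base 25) 4e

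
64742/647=64742/647 = 100.06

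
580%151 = 127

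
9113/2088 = 4 + 761/2088 = 4.36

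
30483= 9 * 3387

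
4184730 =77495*54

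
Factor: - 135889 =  -13^1*10453^1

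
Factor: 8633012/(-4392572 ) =- 19^( -1 )*29^( - 1)*139^1*1993^(-1) * 15527^1 = - 2158253/1098143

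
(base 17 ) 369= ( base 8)1722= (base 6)4310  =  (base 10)978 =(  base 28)16Q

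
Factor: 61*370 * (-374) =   -  2^2 * 5^1 * 11^1*17^1*37^1*61^1 = - 8441180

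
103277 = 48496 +54781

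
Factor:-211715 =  - 5^1*7^1*23^1*263^1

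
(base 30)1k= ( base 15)35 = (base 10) 50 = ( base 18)2e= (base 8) 62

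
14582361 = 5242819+9339542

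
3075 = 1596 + 1479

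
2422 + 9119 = 11541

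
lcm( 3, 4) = 12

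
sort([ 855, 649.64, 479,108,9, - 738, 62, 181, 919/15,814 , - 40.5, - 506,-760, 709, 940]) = [ - 760,-738, -506, - 40.5,9,919/15, 62, 108, 181,479,649.64, 709, 814,855, 940 ] 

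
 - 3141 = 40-3181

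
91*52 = 4732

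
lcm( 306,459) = 918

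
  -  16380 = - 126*130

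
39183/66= 13061/22 = 593.68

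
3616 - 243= 3373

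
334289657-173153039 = 161136618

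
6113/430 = 6113/430= 14.22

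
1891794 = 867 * 2182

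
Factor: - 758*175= - 2^1*5^2*7^1*379^1= - 132650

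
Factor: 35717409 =3^3 * 7^1*13^1*14537^1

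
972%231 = 48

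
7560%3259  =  1042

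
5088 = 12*424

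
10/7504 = 5/3752 = 0.00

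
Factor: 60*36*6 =2^5*3^4*5^1= 12960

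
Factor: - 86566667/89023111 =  - 11^2*829^1 * 863^1*1493^( - 1)*59627^ (  -  1)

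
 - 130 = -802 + 672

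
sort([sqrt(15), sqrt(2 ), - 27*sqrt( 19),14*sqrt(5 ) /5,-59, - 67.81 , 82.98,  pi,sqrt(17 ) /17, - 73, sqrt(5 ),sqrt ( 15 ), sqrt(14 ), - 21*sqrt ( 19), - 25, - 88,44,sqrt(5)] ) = [ - 27*sqrt( 19), - 21 *sqrt(19 ), - 88, - 73, - 67.81, - 59,- 25,sqrt(17 )/17,sqrt( 2) , sqrt(5), sqrt(5 ), pi,sqrt (14 ),sqrt(15 ),sqrt( 15),14*sqrt(5)/5,44, 82.98 ]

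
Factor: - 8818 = -2^1*4409^1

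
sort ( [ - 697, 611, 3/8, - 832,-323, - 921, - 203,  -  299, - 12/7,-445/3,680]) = [-921, - 832, - 697,  -  323, - 299, - 203, - 445/3, -12/7,3/8,611 , 680 ] 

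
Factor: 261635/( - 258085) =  - 737/727=   - 11^1 *67^1*727^(  -  1)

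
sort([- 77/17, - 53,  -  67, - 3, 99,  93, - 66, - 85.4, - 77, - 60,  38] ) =[ - 85.4, - 77, - 67, - 66, - 60, - 53,-77/17, - 3,  38,93 , 99 ] 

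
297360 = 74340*4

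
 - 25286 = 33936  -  59222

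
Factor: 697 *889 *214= 2^1*7^1*17^1*41^1*107^1*127^1 = 132601462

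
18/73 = 18/73 = 0.25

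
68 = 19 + 49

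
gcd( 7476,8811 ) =267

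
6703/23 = 291+10/23 = 291.43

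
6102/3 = 2034= 2034.00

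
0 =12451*0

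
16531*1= 16531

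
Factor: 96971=7^2*1979^1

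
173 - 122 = 51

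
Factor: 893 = 19^1* 47^1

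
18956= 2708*7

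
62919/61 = 1031+28/61 = 1031.46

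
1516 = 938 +578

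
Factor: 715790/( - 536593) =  - 2^1*5^1*31^1*2309^1 * 536593^( - 1 ) 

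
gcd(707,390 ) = 1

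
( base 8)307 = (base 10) 199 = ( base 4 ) 3013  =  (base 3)21101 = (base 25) 7o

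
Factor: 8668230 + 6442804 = 15111034 = 2^1*7555517^1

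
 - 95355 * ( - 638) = 60836490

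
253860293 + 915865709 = 1169726002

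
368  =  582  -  214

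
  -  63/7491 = -21/2497 = -0.01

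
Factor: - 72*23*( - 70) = 2^4*3^2*5^1*7^1*23^1 = 115920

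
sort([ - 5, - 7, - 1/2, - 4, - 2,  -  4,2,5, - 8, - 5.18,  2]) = [ - 8, - 7, - 5.18 , - 5, - 4, - 4,  -  2, - 1/2,2, 2,5] 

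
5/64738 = 5/64738 = 0.00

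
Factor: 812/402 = 2^1 *3^ ( - 1)  *  7^1*29^1 * 67^( - 1 )= 406/201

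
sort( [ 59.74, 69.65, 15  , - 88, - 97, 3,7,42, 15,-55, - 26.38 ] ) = [ - 97, - 88 , - 55, - 26.38, 3,7, 15,15,42,  59.74, 69.65]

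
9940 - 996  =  8944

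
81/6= 13 + 1/2 =13.50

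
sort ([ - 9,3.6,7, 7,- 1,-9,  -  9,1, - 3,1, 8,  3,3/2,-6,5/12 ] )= [  -  9, - 9, - 9, - 6,-3, - 1,5/12,1 , 1, 3/2,3,3.6  ,  7  ,  7,  8] 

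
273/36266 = 273/36266 = 0.01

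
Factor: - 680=-2^3*5^1*17^1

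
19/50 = 19/50 = 0.38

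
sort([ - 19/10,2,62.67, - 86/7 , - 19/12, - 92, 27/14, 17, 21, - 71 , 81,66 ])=[  -  92, - 71, - 86/7, - 19/10, -19/12, 27/14,2,17,21,62.67, 66 , 81]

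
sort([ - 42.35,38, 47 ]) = [-42.35, 38,47]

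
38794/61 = 38794/61 =635.97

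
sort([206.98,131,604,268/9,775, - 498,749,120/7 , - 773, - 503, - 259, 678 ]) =[ - 773, - 503, - 498, - 259,120/7,268/9, 131,206.98,604,678,749,775]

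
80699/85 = 4747/5 =949.40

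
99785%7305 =4820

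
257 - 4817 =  - 4560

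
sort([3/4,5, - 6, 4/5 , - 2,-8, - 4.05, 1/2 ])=[ - 8,  -  6, - 4.05, - 2,1/2,3/4,4/5,5] 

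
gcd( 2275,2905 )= 35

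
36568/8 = 4571 = 4571.00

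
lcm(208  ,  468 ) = 1872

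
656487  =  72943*9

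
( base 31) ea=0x1BC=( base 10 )444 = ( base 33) DF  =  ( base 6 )2020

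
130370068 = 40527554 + 89842514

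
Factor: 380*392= 2^5*5^1*7^2*19^1=148960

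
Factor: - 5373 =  - 3^3*199^1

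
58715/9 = 58715/9 = 6523.89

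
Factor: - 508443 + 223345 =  - 285098= - 2^1 * 11^1*12959^1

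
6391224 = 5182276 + 1208948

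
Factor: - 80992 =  - 2^5*2531^1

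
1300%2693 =1300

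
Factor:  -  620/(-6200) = 1/10 = 2^(  -  1 )*5^(-1 ) 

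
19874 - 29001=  - 9127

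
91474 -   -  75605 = 167079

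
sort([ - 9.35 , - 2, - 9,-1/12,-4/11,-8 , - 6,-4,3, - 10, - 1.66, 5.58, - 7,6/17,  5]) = [-10,-9.35,-9,-8,-7,-6, - 4, - 2, - 1.66, - 4/11, - 1/12,6/17, 3 , 5,5.58 ] 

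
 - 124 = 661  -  785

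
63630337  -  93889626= - 30259289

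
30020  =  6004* 5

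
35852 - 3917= 31935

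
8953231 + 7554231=16507462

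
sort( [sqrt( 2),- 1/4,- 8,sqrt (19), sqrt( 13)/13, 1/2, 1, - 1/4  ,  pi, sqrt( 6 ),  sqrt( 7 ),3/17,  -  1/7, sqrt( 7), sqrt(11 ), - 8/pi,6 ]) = [ - 8,  -  8/pi, - 1/4  , - 1/4, - 1/7, 3/17, sqrt (13 ) /13, 1/2, 1,sqrt(2)  ,  sqrt( 6 ), sqrt( 7 ), sqrt( 7) , pi,sqrt(11),sqrt( 19), 6] 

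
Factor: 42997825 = 5^2 * 13^2*10177^1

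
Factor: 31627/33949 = 17^(-1) *1997^( - 1 ) * 31627^1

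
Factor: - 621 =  - 3^3 *23^1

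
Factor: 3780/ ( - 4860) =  - 3^ (-2)*7^1 = - 7/9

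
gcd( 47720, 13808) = 8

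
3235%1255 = 725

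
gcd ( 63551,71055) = 1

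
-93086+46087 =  - 46999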